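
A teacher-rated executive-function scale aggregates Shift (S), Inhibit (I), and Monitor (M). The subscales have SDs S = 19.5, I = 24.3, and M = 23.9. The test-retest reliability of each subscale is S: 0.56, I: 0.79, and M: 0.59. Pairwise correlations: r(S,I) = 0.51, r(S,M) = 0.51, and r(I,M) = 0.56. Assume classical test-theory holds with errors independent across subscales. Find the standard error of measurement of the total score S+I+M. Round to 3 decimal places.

Var(total) = 1541.95 + 1609.16 = 3151.11.
True-score variance = 1016.44 + 1609.16 = 2625.6, so reliability = 0.8332.
Error variance = 3151.11 − 2625.6 = 525.509; SEM = √525.509 = 22.924.

22.924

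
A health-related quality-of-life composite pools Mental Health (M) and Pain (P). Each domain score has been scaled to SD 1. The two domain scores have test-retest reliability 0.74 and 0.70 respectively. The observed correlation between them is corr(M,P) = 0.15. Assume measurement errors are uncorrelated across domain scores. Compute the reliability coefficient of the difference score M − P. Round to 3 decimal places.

Var(M−P) = 1 + 1 − 2·0.15 = 2 − 0.3 = 1.7.
Because errors are independent across components, Cov(Tᵢ,Tⱼ) = Cov(Xᵢ,Xⱼ); the off-diagonal part of the true-score variance is the same as above.
True-score variance = [0.74 + 0.70] − 0.3 = 1.44 − 0.3 = 1.14.
Reliability = 1.14 / 1.7 = 0.671.

0.671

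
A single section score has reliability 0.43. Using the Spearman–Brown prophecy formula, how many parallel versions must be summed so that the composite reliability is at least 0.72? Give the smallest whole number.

4

k ≥ ρ*(1−ρ₁)/(ρ₁(1−ρ*)) = 0.72·0.57 / (0.43·0.28) = 3.409.
Smallest integer k = 4.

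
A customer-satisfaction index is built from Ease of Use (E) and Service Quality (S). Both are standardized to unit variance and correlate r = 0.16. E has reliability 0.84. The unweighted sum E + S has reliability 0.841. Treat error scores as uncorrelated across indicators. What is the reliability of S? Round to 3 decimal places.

0.791

Var(E+S) = 2 + 2·0.16 = 2.320.
True-score variance = ρ_E + ρ_S + 2·0.16, so 0.841 = (0.84 + ρ_S + 0.32) / 2.320.
ρ_S = 0.841·2.320 − 0.84 − 0.32 = 0.791.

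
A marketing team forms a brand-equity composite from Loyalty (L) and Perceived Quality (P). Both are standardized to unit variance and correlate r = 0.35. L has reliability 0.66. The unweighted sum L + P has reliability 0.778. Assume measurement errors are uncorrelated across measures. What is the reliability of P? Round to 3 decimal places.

Var(L+P) = 2 + 2·0.35 = 2.700.
True-score variance = ρ_L + ρ_P + 2·0.35, so 0.778 = (0.66 + ρ_P + 0.70) / 2.700.
ρ_P = 0.778·2.700 − 0.66 − 0.70 = 0.741.

0.741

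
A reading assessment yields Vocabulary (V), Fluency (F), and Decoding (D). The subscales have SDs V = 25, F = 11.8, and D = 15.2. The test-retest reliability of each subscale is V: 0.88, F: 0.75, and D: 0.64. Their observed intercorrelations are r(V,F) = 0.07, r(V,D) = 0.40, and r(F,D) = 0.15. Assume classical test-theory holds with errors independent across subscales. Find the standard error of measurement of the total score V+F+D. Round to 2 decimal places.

13.89

Var(total) = 995.28 + 399.108 = 1394.39.
True-score variance = 802.296 + 399.108 = 1201.4, so reliability = 0.8616.
Error variance = 1394.39 − 1201.4 = 192.984; SEM = √192.984 = 13.89.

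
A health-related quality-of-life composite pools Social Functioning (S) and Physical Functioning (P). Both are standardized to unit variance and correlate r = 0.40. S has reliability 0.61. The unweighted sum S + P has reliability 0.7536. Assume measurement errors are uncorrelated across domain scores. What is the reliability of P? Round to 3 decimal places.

0.700

Var(S+P) = 2 + 2·0.40 = 2.800.
True-score variance = ρ_S + ρ_P + 2·0.40, so 0.7536 = (0.61 + ρ_P + 0.80) / 2.800.
ρ_P = 0.7536·2.800 − 0.61 − 0.80 = 0.700.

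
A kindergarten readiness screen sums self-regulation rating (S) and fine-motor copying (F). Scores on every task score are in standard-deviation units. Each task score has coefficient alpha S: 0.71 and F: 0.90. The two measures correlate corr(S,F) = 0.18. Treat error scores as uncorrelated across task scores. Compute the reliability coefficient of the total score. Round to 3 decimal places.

0.835

Var(S+F) = 2 + 2·[0.18] = 2 + 0.36 = 2.36.
Under uncorrelated errors the observed covariances equal the true-score covariances, so only the own-variance terms attenuate.
True-score variance = [0.71 + 0.90] + 0.36 = 1.61 + 0.36 = 1.97.
Reliability = 1.97 / 2.36 = 0.835.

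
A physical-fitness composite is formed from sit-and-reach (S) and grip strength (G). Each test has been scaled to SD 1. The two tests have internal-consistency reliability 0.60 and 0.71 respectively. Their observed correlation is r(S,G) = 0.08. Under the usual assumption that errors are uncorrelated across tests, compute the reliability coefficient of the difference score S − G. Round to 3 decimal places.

0.625

Var(S−G) = 1 + 1 − 2·0.08 = 2 − 0.16 = 1.84.
Under uncorrelated errors the observed covariances equal the true-score covariances, so only the own-variance terms attenuate.
True-score variance = [0.60 + 0.71] − 0.16 = 1.31 − 0.16 = 1.15.
Reliability = 1.15 / 1.84 = 0.625.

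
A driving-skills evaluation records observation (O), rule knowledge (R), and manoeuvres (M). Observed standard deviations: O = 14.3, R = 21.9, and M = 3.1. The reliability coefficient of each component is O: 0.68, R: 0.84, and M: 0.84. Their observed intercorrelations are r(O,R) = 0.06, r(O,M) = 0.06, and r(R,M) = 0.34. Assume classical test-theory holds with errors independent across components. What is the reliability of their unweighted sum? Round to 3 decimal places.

Var(O+R+M) = 14.3² + 21.9² + 3.1² + 2·[14.3·21.9·0.06 + 14.3·3.1·0.06 + 21.9·3.1·0.34] = 693.71 + 89.0652 = 782.775.
With uncorrelated errors the cross-covariances are all true-score covariance, so they carry over unchanged; only the diagonal terms shrink to ρᵢσᵢ².
True-score variance = [14.3²·0.68 + 21.9²·0.84 + 3.1²·0.84] + 89.0652 = 549.998 + 89.0652 = 639.063.
Reliability = 639.063 / 782.775 = 0.816.

0.816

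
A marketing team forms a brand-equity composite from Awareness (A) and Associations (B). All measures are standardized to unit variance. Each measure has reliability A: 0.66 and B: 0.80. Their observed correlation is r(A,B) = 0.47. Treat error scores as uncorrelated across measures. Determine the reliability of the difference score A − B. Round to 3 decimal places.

0.491

Var(A−B) = 1 + 1 − 2·0.47 = 2 − 0.94 = 1.06.
Because errors are independent across components, Cov(Tᵢ,Tⱼ) = Cov(Xᵢ,Xⱼ); the off-diagonal part of the true-score variance is the same as above.
True-score variance = [0.66 + 0.80] − 0.94 = 1.46 − 0.94 = 0.52.
Reliability = 0.52 / 1.06 = 0.491.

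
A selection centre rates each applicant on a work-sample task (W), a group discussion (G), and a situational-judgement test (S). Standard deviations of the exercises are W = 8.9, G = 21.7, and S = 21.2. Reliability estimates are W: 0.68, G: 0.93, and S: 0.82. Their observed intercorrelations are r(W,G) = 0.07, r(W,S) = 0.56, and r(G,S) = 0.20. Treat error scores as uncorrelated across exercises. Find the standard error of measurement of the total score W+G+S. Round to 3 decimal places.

Var(total) = 999.54 + 422.376 = 1421.92.
True-score variance = 860.331 + 422.376 = 1282.71, so reliability = 0.9021.
Error variance = 1421.92 − 1282.71 = 139.209; SEM = √139.209 = 11.799.

11.799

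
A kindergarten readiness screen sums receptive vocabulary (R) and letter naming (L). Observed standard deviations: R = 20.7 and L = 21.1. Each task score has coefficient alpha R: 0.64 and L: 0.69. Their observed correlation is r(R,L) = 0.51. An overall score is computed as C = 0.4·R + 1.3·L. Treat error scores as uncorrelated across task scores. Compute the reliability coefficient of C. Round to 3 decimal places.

Var(C) = 0.4²·20.7² + 1.3²·21.1² + 2·[0.52·20.7·21.1·0.51] = 820.963 + 231.663 = 1052.63.
Under uncorrelated errors the observed covariances equal the true-score covariances, so only the own-variance terms attenuate.
True-score variance = [0.4²·20.7²·0.64 + 1.3²·21.1²·0.69] + 231.663 = 563.037 + 231.663 = 794.7.
Reliability = 794.7 / 1052.63 = 0.755.

0.755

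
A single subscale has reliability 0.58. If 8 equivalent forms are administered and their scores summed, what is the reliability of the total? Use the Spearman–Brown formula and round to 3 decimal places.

ρ_k = kρ / (1 + (k−1)ρ) = 8·0.58 / (1 + 7·0.58) = 4.640 / 5.060 = 0.917.

0.917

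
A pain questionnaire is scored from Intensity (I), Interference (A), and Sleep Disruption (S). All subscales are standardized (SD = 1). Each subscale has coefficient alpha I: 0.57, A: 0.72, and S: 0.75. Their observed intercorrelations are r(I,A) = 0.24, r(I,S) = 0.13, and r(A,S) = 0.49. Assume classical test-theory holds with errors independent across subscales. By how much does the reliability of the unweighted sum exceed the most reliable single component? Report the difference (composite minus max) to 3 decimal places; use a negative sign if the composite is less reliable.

0.047

Var(sum) = 3 + 1.72 = 4.72; true-score variance = 2.04 + 1.72 = 3.76; composite reliability = 0.7966.
Max component reliability = 0.7500.
Difference = 0.7966 − 0.7500 = 0.047.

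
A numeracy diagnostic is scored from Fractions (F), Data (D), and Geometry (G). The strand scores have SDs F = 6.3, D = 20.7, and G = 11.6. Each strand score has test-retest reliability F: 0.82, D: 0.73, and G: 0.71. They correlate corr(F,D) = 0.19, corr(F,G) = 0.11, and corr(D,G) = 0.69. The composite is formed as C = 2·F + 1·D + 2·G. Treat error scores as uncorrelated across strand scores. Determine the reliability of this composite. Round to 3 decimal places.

0.846

Var(C) = 2²·6.3² + 20.7² + 2²·11.6² + 2·[2·6.3·20.7·0.19 + 4·6.3·11.6·0.11 + 2·20.7·11.6·0.69] = 1125.49 + 826.153 = 1951.64.
Under uncorrelated errors the observed covariances equal the true-score covariances, so only the own-variance terms attenuate.
True-score variance = [2²·6.3²·0.82 + 20.7²·0.73 + 2²·11.6²·0.71] + 826.153 = 825.131 + 826.153 = 1651.28.
Reliability = 1651.28 / 1951.64 = 0.846.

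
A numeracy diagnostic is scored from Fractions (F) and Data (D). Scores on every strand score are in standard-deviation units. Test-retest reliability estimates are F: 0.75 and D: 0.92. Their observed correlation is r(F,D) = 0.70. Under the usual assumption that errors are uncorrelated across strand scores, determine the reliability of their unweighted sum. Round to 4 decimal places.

0.9029

Var(F+D) = 2 + 2·[0.70] = 2 + 1.4 = 3.4.
With uncorrelated errors the cross-covariances are all true-score covariance, so they carry over unchanged; only the diagonal terms shrink to ρᵢσᵢ².
True-score variance = [0.75 + 0.92] + 1.4 = 1.67 + 1.4 = 3.07.
Reliability = 3.07 / 3.4 = 0.9029.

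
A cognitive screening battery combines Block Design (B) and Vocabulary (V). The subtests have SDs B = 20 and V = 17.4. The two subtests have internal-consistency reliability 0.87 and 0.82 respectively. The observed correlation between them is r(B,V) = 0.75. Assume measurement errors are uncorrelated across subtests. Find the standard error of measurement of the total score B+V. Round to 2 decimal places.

10.32

Var(total) = 702.76 + 522 = 1224.76.
True-score variance = 596.263 + 522 = 1118.26, so reliability = 0.9130.
Error variance = 1224.76 − 1118.26 = 106.497; SEM = √106.497 = 10.32.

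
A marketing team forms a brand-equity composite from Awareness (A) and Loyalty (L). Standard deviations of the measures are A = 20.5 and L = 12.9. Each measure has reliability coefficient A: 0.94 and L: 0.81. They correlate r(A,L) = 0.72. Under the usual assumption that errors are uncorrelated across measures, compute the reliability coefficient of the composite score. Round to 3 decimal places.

Var(A+L) = 20.5² + 12.9² + 2·[20.5·12.9·0.72] = 586.66 + 380.808 = 967.468.
With uncorrelated errors the cross-covariances are all true-score covariance, so they carry over unchanged; only the diagonal terms shrink to ρᵢσᵢ².
True-score variance = [20.5²·0.94 + 12.9²·0.81] + 380.808 = 529.827 + 380.808 = 910.635.
Reliability = 910.635 / 967.468 = 0.941.

0.941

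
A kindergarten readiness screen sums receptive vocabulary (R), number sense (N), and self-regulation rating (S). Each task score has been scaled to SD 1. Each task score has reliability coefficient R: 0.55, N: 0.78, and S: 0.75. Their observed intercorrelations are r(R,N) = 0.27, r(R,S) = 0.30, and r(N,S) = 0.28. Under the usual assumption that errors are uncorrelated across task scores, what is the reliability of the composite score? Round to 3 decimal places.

Var(R+N+S) = 3 + 2·[0.27 + 0.30 + 0.28] = 3 + 1.7 = 4.7.
Under uncorrelated errors the observed covariances equal the true-score covariances, so only the own-variance terms attenuate.
True-score variance = [0.55 + 0.78 + 0.75] + 1.7 = 2.08 + 1.7 = 3.78.
Reliability = 3.78 / 4.7 = 0.804.

0.804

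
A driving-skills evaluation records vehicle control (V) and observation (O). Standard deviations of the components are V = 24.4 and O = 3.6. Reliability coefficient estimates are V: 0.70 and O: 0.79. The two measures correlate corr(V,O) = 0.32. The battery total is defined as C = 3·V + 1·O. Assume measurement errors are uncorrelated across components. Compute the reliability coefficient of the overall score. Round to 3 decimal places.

Var(C) = 3²·24.4² + 3.6² + 2·[3·24.4·3.6·0.32] = 5371.2 + 168.653 = 5539.85.
Under uncorrelated errors the observed covariances equal the true-score covariances, so only the own-variance terms attenuate.
True-score variance = [3²·24.4²·0.70 + 3.6²·0.79] + 168.653 = 3761.01 + 168.653 = 3929.66.
Reliability = 3929.66 / 5539.85 = 0.709.

0.709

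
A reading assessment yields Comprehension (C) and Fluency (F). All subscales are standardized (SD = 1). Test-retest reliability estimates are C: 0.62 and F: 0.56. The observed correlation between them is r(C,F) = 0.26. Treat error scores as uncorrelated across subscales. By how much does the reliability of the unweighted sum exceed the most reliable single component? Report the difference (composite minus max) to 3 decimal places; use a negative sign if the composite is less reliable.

Var(sum) = 2 + 0.52 = 2.52; true-score variance = 1.18 + 0.52 = 1.7; composite reliability = 0.6746.
Max component reliability = 0.6200.
Difference = 0.6746 − 0.6200 = 0.055.

0.055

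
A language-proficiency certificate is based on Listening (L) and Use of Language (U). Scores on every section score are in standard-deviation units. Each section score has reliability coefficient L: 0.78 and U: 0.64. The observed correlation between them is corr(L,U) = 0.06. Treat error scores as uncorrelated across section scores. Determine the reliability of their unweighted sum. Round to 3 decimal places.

0.726

Var(L+U) = 2 + 2·[0.06] = 2 + 0.12 = 2.12.
Because errors are independent across components, Cov(Tᵢ,Tⱼ) = Cov(Xᵢ,Xⱼ); the off-diagonal part of the true-score variance is the same as above.
True-score variance = [0.78 + 0.64] + 0.12 = 1.42 + 0.12 = 1.54.
Reliability = 1.54 / 2.12 = 0.726.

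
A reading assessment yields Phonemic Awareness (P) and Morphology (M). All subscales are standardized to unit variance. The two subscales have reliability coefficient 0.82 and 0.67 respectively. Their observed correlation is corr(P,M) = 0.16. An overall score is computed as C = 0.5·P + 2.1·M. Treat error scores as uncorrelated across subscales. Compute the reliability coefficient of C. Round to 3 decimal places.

Var(C) = 0.5² + 2.1² + 2·[1.05·0.16] = 4.66 + 0.336 = 4.996.
Because errors are independent across components, Cov(Tᵢ,Tⱼ) = Cov(Xᵢ,Xⱼ); the off-diagonal part of the true-score variance is the same as above.
True-score variance = [0.5²·0.82 + 2.1²·0.67] + 0.336 = 3.1597 + 0.336 = 3.4957.
Reliability = 3.4957 / 4.996 = 0.700.

0.700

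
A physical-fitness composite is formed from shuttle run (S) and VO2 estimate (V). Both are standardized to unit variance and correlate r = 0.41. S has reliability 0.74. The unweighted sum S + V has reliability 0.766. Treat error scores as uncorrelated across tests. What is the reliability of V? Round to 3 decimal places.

0.600

Var(S+V) = 2 + 2·0.41 = 2.820.
True-score variance = ρ_S + ρ_V + 2·0.41, so 0.766 = (0.74 + ρ_V + 0.82) / 2.820.
ρ_V = 0.766·2.820 − 0.74 − 0.82 = 0.600.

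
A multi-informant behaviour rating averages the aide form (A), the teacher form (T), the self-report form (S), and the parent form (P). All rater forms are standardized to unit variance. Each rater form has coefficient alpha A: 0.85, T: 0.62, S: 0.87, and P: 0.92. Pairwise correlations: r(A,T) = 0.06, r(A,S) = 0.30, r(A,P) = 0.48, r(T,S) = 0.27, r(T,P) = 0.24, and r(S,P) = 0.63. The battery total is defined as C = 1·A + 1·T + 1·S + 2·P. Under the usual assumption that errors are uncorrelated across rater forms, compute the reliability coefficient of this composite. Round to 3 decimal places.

Var(C) = 1 + 1 + 1 + 2² + 2·[0.06 + 0.30 + 2·0.48 + 0.27 + 2·0.24 + 2·0.63] = 7 + 6.66 = 13.66.
Because errors are independent across components, Cov(Tᵢ,Tⱼ) = Cov(Xᵢ,Xⱼ); the off-diagonal part of the true-score variance is the same as above.
True-score variance = [0.85 + 0.62 + 0.87 + 2²·0.92] + 6.66 = 6.02 + 6.66 = 12.68.
Reliability = 12.68 / 13.66 = 0.928.

0.928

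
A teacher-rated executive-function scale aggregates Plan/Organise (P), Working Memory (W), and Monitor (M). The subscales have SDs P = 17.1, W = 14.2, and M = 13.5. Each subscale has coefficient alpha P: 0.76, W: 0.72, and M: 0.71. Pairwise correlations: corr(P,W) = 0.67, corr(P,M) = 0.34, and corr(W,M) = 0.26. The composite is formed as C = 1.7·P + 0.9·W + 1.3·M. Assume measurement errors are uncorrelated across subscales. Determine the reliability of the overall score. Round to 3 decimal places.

Var(C) = 1.7²·17.1² + 0.9²·14.2² + 1.3²·13.5² + 2·[1.53·17.1·14.2·0.67 + 2.21·17.1·13.5·0.34 + 1.17·14.2·13.5·0.26] = 1316.4 + 961.381 = 2277.78.
Because errors are independent across components, Cov(Tᵢ,Tⱼ) = Cov(Xᵢ,Xⱼ); the off-diagonal part of the true-score variance is the same as above.
True-score variance = [1.7²·17.1²·0.76 + 0.9²·14.2²·0.72 + 1.3²·13.5²·0.71] + 961.381 = 978.528 + 961.381 = 1939.91.
Reliability = 1939.91 / 2277.78 = 0.852.

0.852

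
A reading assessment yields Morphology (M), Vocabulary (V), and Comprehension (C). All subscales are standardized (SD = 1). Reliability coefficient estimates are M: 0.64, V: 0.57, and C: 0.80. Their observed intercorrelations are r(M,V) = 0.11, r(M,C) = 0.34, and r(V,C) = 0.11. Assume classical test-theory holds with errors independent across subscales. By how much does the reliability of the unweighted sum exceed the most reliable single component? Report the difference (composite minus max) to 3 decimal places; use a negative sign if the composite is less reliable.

-0.040

Var(sum) = 3 + 1.12 = 4.12; true-score variance = 2.01 + 1.12 = 3.13; composite reliability = 0.7597.
Max component reliability = 0.8000.
Difference = 0.7597 − 0.8000 = -0.040.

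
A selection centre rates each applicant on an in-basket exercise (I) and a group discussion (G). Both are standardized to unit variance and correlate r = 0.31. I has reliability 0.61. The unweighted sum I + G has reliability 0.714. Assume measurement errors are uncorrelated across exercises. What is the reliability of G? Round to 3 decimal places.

Var(I+G) = 2 + 2·0.31 = 2.620.
True-score variance = ρ_I + ρ_G + 2·0.31, so 0.714 = (0.61 + ρ_G + 0.62) / 2.620.
ρ_G = 0.714·2.620 − 0.61 − 0.62 = 0.641.

0.641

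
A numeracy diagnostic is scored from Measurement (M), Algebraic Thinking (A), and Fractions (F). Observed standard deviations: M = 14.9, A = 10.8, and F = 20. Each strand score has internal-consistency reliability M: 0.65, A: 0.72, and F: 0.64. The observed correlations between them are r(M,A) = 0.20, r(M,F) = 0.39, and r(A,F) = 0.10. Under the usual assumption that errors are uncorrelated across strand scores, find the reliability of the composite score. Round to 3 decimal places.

Var(M+A+F) = 14.9² + 10.8² + 20² + 2·[14.9·10.8·0.20 + 14.9·20·0.39 + 10.8·20·0.10] = 738.65 + 340.008 = 1078.66.
With uncorrelated errors the cross-covariances are all true-score covariance, so they carry over unchanged; only the diagonal terms shrink to ρᵢσᵢ².
True-score variance = [14.9²·0.65 + 10.8²·0.72 + 20²·0.64] + 340.008 = 484.287 + 340.008 = 824.295.
Reliability = 824.295 / 1078.66 = 0.764.

0.764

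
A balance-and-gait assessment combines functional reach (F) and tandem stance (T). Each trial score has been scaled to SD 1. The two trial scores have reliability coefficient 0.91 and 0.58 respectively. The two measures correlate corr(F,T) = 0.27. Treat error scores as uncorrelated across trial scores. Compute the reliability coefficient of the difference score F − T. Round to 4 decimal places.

Var(F−T) = 1 + 1 − 2·0.27 = 2 − 0.54 = 1.46.
Under uncorrelated errors the observed covariances equal the true-score covariances, so only the own-variance terms attenuate.
True-score variance = [0.91 + 0.58] − 0.54 = 1.49 − 0.54 = 0.95.
Reliability = 0.95 / 1.46 = 0.6507.

0.6507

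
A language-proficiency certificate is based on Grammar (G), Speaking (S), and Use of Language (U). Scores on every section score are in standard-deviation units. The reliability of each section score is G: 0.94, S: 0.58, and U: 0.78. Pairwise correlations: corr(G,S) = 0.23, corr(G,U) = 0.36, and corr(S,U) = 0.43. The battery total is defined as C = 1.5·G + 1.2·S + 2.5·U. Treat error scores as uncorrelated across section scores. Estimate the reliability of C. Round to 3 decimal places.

0.868

Var(C) = 1.5² + 1.2² + 2.5² + 2·[1.8·0.23 + 3.75·0.36 + 3·0.43] = 9.94 + 6.108 = 16.048.
With uncorrelated errors the cross-covariances are all true-score covariance, so they carry over unchanged; only the diagonal terms shrink to ρᵢσᵢ².
True-score variance = [1.5²·0.94 + 1.2²·0.58 + 2.5²·0.78] + 6.108 = 7.8252 + 6.108 = 13.9332.
Reliability = 13.9332 / 16.048 = 0.868.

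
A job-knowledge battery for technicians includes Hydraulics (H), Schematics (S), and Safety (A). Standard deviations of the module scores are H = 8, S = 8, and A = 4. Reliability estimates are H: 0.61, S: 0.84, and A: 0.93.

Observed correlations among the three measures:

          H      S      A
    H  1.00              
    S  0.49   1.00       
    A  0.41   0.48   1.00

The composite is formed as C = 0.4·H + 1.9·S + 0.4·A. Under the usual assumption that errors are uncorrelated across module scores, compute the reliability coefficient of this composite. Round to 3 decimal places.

0.871

Var(C) = 0.4²·8² + 1.9²·8² + 0.4²·4² + 2·[0.76·8·8·0.49 + 0.16·8·4·0.41 + 0.76·8·4·0.48] = 243.84 + 75.2128 = 319.053.
Under uncorrelated errors the observed covariances equal the true-score covariances, so only the own-variance terms attenuate.
True-score variance = [0.4²·8²·0.61 + 1.9²·8²·0.84 + 0.4²·4²·0.93] + 75.2128 = 202.701 + 75.2128 = 277.914.
Reliability = 277.914 / 319.053 = 0.871.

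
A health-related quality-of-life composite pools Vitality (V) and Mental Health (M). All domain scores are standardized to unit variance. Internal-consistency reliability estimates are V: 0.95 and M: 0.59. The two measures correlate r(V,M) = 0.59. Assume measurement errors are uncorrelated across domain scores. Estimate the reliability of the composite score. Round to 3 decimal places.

Var(V+M) = 2 + 2·[0.59] = 2 + 1.18 = 3.18.
Because errors are independent across components, Cov(Tᵢ,Tⱼ) = Cov(Xᵢ,Xⱼ); the off-diagonal part of the true-score variance is the same as above.
True-score variance = [0.95 + 0.59] + 1.18 = 1.54 + 1.18 = 2.72.
Reliability = 2.72 / 3.18 = 0.855.

0.855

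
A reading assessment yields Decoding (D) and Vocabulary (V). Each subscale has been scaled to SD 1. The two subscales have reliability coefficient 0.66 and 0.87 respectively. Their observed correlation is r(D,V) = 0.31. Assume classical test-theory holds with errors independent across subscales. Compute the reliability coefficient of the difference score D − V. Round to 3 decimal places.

Var(D−V) = 1 + 1 − 2·0.31 = 2 − 0.62 = 1.38.
Because errors are independent across components, Cov(Tᵢ,Tⱼ) = Cov(Xᵢ,Xⱼ); the off-diagonal part of the true-score variance is the same as above.
True-score variance = [0.66 + 0.87] − 0.62 = 1.53 − 0.62 = 0.91.
Reliability = 0.91 / 1.38 = 0.659.

0.659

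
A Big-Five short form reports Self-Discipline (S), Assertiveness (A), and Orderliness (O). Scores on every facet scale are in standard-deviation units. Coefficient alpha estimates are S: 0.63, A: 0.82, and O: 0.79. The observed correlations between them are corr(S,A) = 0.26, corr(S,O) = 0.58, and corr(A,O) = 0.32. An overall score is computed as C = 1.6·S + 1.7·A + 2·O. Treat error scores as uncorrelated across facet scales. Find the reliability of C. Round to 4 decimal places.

0.8623

Var(C) = 1.6² + 1.7² + 2² + 2·[2.72·0.26 + 3.2·0.58 + 3.4·0.32] = 9.45 + 7.3024 = 16.7524.
Because errors are independent across components, Cov(Tᵢ,Tⱼ) = Cov(Xᵢ,Xⱼ); the off-diagonal part of the true-score variance is the same as above.
True-score variance = [1.6²·0.63 + 1.7²·0.82 + 2²·0.79] + 7.3024 = 7.1426 + 7.3024 = 14.445.
Reliability = 14.445 / 16.7524 = 0.8623.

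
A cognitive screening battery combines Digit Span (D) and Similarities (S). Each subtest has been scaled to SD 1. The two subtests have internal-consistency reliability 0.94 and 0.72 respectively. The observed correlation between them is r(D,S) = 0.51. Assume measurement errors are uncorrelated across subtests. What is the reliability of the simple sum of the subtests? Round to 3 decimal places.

0.887

Var(D+S) = 2 + 2·[0.51] = 2 + 1.02 = 3.02.
Under uncorrelated errors the observed covariances equal the true-score covariances, so only the own-variance terms attenuate.
True-score variance = [0.94 + 0.72] + 1.02 = 1.66 + 1.02 = 2.68.
Reliability = 2.68 / 3.02 = 0.887.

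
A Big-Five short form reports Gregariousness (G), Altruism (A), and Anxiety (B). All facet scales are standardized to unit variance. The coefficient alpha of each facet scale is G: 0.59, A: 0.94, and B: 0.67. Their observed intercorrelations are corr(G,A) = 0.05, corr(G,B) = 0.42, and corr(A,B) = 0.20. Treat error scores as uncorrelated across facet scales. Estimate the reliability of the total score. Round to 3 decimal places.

0.816

Var(G+A+B) = 3 + 2·[0.05 + 0.42 + 0.20] = 3 + 1.34 = 4.34.
With uncorrelated errors the cross-covariances are all true-score covariance, so they carry over unchanged; only the diagonal terms shrink to ρᵢσᵢ².
True-score variance = [0.59 + 0.94 + 0.67] + 1.34 = 2.2 + 1.34 = 3.54.
Reliability = 3.54 / 4.34 = 0.816.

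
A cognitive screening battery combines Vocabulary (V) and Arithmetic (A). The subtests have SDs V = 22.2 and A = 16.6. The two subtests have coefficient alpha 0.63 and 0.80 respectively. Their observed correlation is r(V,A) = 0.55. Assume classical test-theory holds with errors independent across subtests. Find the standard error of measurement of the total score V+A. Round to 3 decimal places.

15.410

Var(total) = 768.4 + 405.372 = 1173.77.
True-score variance = 530.937 + 405.372 = 936.309, so reliability = 0.7977.
Error variance = 1173.77 − 936.309 = 237.463; SEM = √237.463 = 15.410.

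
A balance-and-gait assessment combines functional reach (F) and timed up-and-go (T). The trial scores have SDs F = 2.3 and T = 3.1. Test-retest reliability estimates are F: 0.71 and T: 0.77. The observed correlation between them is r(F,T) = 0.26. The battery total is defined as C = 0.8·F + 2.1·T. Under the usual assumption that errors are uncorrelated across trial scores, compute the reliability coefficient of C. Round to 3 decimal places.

Var(C) = 0.8²·2.3² + 2.1²·3.1² + 2·[1.68·2.3·3.1·0.26] = 45.7657 + 6.22877 = 51.9945.
With uncorrelated errors the cross-covariances are all true-score covariance, so they carry over unchanged; only the diagonal terms shrink to ρᵢσᵢ².
True-score variance = [0.8²·2.3²·0.71 + 2.1²·3.1²·0.77] + 6.22877 = 35.0365 + 6.22877 = 41.2652.
Reliability = 41.2652 / 51.9945 = 0.794.

0.794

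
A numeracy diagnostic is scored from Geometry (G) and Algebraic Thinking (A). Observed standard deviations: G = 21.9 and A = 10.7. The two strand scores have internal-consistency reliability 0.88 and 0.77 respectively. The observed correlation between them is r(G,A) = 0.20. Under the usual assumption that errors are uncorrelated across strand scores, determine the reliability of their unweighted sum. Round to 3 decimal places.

0.878

Var(G+A) = 21.9² + 10.7² + 2·[21.9·10.7·0.20] = 594.1 + 93.732 = 687.832.
Because errors are independent across components, Cov(Tᵢ,Tⱼ) = Cov(Xᵢ,Xⱼ); the off-diagonal part of the true-score variance is the same as above.
True-score variance = [21.9²·0.88 + 10.7²·0.77] + 93.732 = 510.214 + 93.732 = 603.946.
Reliability = 603.946 / 687.832 = 0.878.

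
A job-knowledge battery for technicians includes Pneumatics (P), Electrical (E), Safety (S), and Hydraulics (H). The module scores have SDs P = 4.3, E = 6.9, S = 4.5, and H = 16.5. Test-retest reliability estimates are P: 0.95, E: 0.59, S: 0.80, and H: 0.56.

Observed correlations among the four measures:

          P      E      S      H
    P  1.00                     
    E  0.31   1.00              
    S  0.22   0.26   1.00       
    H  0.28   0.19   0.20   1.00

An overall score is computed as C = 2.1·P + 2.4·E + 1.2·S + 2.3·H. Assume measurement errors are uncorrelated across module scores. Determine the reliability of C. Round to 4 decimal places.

Var(C) = 2.1²·4.3² + 2.4²·6.9² + 1.2²·4.5² + 2.3²·16.5² + 2·[5.04·4.3·6.9·0.31 + 2.52·4.3·4.5·0.22 + 4.83·4.3·16.5·0.28 + 2.88·6.9·4.5·0.26 + 5.52·6.9·16.5·0.19 + 2.76·4.5·16.5·0.20] = 1825.14 + 673.358 = 2498.49.
With uncorrelated errors the cross-covariances are all true-score covariance, so they carry over unchanged; only the diagonal terms shrink to ρᵢσᵢ².
True-score variance = [2.1²·4.3²·0.95 + 2.4²·6.9²·0.59 + 1.2²·4.5²·0.80 + 2.3²·16.5²·0.56] + 673.358 = 1069.1 + 673.358 = 1742.46.
Reliability = 1742.46 / 2498.49 = 0.6974.

0.6974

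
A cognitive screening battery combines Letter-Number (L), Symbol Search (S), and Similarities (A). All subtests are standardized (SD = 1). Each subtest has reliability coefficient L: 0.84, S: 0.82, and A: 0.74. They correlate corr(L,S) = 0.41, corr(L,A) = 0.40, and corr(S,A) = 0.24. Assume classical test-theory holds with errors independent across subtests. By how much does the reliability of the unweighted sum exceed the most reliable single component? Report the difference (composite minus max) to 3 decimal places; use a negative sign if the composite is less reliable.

Var(sum) = 3 + 2.1 = 5.1; true-score variance = 2.4 + 2.1 = 4.5; composite reliability = 0.8824.
Max component reliability = 0.8400.
Difference = 0.8824 − 0.8400 = 0.042.

0.042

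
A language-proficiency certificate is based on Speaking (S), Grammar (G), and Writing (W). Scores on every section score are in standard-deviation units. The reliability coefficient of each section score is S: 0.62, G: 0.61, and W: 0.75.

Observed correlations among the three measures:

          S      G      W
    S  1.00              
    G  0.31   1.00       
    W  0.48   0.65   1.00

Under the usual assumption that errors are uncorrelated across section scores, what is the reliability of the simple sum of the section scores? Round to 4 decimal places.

0.8265

Var(S+G+W) = 3 + 2·[0.31 + 0.48 + 0.65] = 3 + 2.88 = 5.88.
With uncorrelated errors the cross-covariances are all true-score covariance, so they carry over unchanged; only the diagonal terms shrink to ρᵢσᵢ².
True-score variance = [0.62 + 0.61 + 0.75] + 2.88 = 1.98 + 2.88 = 4.86.
Reliability = 4.86 / 5.88 = 0.8265.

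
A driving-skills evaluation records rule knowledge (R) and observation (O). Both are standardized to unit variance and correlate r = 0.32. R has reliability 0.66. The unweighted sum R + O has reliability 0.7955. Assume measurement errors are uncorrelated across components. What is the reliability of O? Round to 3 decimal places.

Var(R+O) = 2 + 2·0.32 = 2.640.
True-score variance = ρ_R + ρ_O + 2·0.32, so 0.7955 = (0.66 + ρ_O + 0.64) / 2.640.
ρ_O = 0.7955·2.640 − 0.66 − 0.64 = 0.800.

0.800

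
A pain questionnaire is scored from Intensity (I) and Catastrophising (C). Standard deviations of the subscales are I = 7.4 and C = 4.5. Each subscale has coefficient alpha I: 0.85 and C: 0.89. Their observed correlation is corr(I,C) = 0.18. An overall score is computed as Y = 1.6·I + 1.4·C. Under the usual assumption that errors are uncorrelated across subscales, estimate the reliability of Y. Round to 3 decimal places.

Var(Y) = 1.6²·7.4² + 1.4²·4.5² + 2·[2.24·7.4·4.5·0.18] = 179.876 + 26.8531 = 206.729.
Because errors are independent across components, Cov(Tᵢ,Tⱼ) = Cov(Xᵢ,Xⱼ); the off-diagonal part of the true-score variance is the same as above.
True-score variance = [1.6²·7.4²·0.85 + 1.4²·4.5²·0.89] + 26.8531 = 154.482 + 26.8531 = 181.335.
Reliability = 181.335 / 206.729 = 0.877.

0.877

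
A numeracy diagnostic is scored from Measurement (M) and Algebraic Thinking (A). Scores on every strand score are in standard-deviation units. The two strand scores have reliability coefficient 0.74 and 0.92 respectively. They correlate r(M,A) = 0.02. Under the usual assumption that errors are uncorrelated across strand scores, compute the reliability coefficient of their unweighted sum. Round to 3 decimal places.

0.833

Var(M+A) = 2 + 2·[0.02] = 2 + 0.04 = 2.04.
Because errors are independent across components, Cov(Tᵢ,Tⱼ) = Cov(Xᵢ,Xⱼ); the off-diagonal part of the true-score variance is the same as above.
True-score variance = [0.74 + 0.92] + 0.04 = 1.66 + 0.04 = 1.7.
Reliability = 1.7 / 2.04 = 0.833.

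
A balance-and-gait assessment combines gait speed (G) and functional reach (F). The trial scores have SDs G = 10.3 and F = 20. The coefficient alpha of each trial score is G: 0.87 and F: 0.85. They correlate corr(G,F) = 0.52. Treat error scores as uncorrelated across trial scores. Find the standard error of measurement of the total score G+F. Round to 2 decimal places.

8.59

Var(total) = 506.09 + 214.24 = 720.33.
True-score variance = 432.298 + 214.24 = 646.538, so reliability = 0.8976.
Error variance = 720.33 − 646.538 = 73.7917; SEM = √73.7917 = 8.59.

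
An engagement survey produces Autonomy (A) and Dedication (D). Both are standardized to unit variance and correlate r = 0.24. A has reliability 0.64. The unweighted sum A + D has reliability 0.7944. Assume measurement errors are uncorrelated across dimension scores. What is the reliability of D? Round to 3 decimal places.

Var(A+D) = 2 + 2·0.24 = 2.480.
True-score variance = ρ_A + ρ_D + 2·0.24, so 0.7944 = (0.64 + ρ_D + 0.48) / 2.480.
ρ_D = 0.7944·2.480 − 0.64 − 0.48 = 0.850.

0.850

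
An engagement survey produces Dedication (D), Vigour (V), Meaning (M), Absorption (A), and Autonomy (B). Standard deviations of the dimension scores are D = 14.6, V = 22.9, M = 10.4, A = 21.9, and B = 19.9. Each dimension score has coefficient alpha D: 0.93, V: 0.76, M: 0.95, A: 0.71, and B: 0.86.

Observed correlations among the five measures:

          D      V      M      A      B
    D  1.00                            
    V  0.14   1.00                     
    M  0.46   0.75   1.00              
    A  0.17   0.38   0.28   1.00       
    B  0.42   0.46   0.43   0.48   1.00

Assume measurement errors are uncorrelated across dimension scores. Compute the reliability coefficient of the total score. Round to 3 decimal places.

0.919

Var(D+V+M+A+B) = 14.6² + 22.9² + 10.4² + 21.9² + 19.9² + 2·[14.6·22.9·0.14 + 14.6·10.4·0.46 + 14.6·21.9·0.17 + 14.6·19.9·0.42 + 22.9·10.4·0.75 + 22.9·21.9·0.38 + 22.9·19.9·0.46 + 10.4·21.9·0.28 + 10.4·19.9·0.43 + 21.9·19.9·0.48] = 1721.35 + 2467.62 = 4188.97.
Under uncorrelated errors the observed covariances equal the true-score covariances, so only the own-variance terms attenuate.
True-score variance = [14.6²·0.93 + 22.9²·0.76 + 10.4²·0.95 + 21.9²·0.71 + 19.9²·0.86] + 2467.62 = 1380.63 + 2467.62 = 3848.26.
Reliability = 3848.26 / 4188.97 = 0.919.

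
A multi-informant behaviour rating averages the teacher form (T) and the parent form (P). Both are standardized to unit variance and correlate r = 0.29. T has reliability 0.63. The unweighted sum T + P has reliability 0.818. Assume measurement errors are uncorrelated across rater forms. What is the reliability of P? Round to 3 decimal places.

0.900

Var(T+P) = 2 + 2·0.29 = 2.580.
True-score variance = ρ_T + ρ_P + 2·0.29, so 0.818 = (0.63 + ρ_P + 0.58) / 2.580.
ρ_P = 0.818·2.580 − 0.63 − 0.58 = 0.900.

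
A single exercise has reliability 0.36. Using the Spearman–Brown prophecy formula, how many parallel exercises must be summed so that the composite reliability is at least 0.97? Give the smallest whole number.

58

k ≥ ρ*(1−ρ₁)/(ρ₁(1−ρ*)) = 0.97·0.64 / (0.36·0.03) = 57.481.
Smallest integer k = 58.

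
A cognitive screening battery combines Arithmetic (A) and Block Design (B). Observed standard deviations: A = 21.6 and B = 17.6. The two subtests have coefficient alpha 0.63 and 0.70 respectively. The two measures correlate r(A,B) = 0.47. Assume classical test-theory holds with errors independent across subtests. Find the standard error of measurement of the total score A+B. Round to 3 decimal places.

16.296

Var(total) = 776.32 + 357.35 = 1133.67.
True-score variance = 510.765 + 357.35 = 868.115, so reliability = 0.7658.
Error variance = 1133.67 − 868.115 = 265.555; SEM = √265.555 = 16.296.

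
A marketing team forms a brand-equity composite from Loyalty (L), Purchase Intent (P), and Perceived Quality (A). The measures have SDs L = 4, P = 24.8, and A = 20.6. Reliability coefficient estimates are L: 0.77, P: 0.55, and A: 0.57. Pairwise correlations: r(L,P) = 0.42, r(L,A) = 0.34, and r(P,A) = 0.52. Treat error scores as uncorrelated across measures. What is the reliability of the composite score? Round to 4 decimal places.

Var(L+P+A) = 4² + 24.8² + 20.6² + 2·[4·24.8·0.42 + 4·20.6·0.34 + 24.8·20.6·0.52] = 1055.4 + 670.675 = 1726.08.
With uncorrelated errors the cross-covariances are all true-score covariance, so they carry over unchanged; only the diagonal terms shrink to ρᵢσᵢ².
True-score variance = [4²·0.77 + 24.8²·0.55 + 20.6²·0.57] + 670.675 = 592.477 + 670.675 = 1263.15.
Reliability = 1263.15 / 1726.08 = 0.7318.

0.7318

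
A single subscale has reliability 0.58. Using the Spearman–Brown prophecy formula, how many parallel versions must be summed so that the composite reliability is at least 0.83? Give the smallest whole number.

k ≥ ρ*(1−ρ₁)/(ρ₁(1−ρ*)) = 0.83·0.42 / (0.58·0.17) = 3.535.
Smallest integer k = 4.

4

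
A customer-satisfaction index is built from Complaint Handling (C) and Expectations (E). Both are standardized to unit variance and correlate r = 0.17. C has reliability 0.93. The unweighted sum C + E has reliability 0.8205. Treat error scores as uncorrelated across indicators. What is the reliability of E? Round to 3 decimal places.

0.650

Var(C+E) = 2 + 2·0.17 = 2.340.
True-score variance = ρ_C + ρ_E + 2·0.17, so 0.8205 = (0.93 + ρ_E + 0.34) / 2.340.
ρ_E = 0.8205·2.340 − 0.93 − 0.34 = 0.650.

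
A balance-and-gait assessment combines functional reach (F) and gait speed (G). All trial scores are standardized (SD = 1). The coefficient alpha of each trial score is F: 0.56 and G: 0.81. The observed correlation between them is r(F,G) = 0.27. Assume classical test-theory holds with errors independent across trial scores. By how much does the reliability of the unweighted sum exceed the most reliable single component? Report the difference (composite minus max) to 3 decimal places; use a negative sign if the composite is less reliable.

Var(sum) = 2 + 0.54 = 2.54; true-score variance = 1.37 + 0.54 = 1.91; composite reliability = 0.7520.
Max component reliability = 0.8100.
Difference = 0.7520 − 0.8100 = -0.058.

-0.058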